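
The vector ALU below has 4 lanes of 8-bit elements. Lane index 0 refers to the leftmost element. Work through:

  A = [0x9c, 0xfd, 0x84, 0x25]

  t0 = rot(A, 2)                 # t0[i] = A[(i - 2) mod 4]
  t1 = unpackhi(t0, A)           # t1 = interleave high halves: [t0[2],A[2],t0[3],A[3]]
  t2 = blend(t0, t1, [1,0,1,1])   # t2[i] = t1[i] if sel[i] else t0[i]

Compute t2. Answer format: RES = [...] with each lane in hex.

RES = [0x9c, 0x25, 0xfd, 0x25]

→ t0 |84|25|9c|fd|
→ t1 |9c|84|fd|25|
→ t2 |9c|25|fd|25|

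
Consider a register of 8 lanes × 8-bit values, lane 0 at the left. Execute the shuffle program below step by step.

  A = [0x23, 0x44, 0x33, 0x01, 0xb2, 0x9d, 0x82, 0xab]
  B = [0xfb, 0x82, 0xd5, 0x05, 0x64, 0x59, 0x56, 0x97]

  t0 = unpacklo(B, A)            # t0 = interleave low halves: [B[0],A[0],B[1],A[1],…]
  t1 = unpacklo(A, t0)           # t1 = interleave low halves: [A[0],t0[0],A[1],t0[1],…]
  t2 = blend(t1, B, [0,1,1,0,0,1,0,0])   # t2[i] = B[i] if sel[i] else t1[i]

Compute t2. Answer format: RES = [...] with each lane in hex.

RES = [0x23, 0x82, 0xd5, 0x23, 0x33, 0x59, 0x01, 0x44]

  t0: fb 23 82 44 d5 33 05 01
  t1: 23 fb 44 23 33 82 01 44
  t2: 23 82 d5 23 33 59 01 44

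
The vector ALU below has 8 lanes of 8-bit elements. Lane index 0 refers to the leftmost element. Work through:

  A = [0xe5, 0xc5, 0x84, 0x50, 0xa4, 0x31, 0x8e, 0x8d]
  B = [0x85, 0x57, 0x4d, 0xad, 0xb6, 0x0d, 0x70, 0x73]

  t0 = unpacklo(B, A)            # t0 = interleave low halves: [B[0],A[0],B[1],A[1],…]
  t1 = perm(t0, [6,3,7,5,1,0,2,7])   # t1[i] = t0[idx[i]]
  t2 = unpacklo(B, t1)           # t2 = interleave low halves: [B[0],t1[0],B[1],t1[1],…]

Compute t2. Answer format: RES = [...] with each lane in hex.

RES = [0x85, 0xad, 0x57, 0xc5, 0x4d, 0x50, 0xad, 0x84]

t0 = [0x85, 0xe5, 0x57, 0xc5, 0x4d, 0x84, 0xad, 0x50]
t1 = [0xad, 0xc5, 0x50, 0x84, 0xe5, 0x85, 0x57, 0x50]
t2 = [0x85, 0xad, 0x57, 0xc5, 0x4d, 0x50, 0xad, 0x84]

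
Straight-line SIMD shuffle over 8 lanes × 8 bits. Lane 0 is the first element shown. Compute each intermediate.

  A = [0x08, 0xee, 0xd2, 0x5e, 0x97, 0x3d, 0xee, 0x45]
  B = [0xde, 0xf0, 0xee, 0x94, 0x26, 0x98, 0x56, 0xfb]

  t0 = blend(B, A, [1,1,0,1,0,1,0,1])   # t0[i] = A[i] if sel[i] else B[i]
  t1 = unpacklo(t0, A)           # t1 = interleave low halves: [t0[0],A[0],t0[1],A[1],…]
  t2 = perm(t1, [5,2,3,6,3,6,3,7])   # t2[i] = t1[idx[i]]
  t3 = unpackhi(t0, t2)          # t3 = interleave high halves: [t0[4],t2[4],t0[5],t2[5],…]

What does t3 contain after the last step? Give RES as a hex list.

→ t0 |08|ee|ee|5e|26|3d|56|45|
→ t1 |08|08|ee|ee|ee|d2|5e|5e|
→ t2 |d2|ee|ee|5e|ee|5e|ee|5e|
→ t3 |26|ee|3d|5e|56|ee|45|5e|

RES = [0x26, 0xee, 0x3d, 0x5e, 0x56, 0xee, 0x45, 0x5e]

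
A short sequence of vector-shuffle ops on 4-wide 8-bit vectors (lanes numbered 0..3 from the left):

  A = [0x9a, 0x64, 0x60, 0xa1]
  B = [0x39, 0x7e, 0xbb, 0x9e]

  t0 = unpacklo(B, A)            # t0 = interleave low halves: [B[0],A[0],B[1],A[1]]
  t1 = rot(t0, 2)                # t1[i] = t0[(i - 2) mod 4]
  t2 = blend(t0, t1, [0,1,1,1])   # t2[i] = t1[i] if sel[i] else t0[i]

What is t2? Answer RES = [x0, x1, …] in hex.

t0 = [0x39, 0x9a, 0x7e, 0x64]
t1 = [0x7e, 0x64, 0x39, 0x9a]
t2 = [0x39, 0x64, 0x39, 0x9a]

RES = [ 0x39  0x64  0x39  0x9a ]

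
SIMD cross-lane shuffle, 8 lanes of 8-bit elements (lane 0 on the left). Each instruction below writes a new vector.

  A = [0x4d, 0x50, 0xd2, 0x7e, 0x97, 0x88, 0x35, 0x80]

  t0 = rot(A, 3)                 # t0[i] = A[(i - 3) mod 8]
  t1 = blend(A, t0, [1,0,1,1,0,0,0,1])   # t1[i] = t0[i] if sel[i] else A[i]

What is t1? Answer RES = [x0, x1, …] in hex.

→ t0 |88|35|80|4d|50|d2|7e|97|
→ t1 |88|50|80|4d|97|88|35|97|

RES = [ 0x88  0x50  0x80  0x4d  0x97  0x88  0x35  0x97 ]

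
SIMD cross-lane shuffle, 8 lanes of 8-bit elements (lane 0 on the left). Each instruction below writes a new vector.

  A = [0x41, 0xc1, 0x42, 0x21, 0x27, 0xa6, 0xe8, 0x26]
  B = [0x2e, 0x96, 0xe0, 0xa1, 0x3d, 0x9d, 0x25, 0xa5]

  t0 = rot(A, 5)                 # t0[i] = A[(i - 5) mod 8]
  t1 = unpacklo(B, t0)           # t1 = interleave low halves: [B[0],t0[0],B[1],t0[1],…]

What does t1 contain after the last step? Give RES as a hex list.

RES = [ 0x2e  0x21  0x96  0x27  0xe0  0xa6  0xa1  0xe8 ]

  t0: 21 27 a6 e8 26 41 c1 42
  t1: 2e 21 96 27 e0 a6 a1 e8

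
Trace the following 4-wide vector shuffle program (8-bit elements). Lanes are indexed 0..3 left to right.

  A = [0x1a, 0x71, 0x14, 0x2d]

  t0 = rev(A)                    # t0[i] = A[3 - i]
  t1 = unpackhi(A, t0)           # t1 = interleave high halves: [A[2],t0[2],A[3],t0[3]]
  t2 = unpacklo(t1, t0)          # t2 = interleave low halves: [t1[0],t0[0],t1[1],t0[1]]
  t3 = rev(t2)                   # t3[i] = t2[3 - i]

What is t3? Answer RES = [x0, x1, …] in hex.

RES = [ 0x14  0x71  0x2d  0x14 ]

→ t0 |2d|14|71|1a|
→ t1 |14|71|2d|1a|
→ t2 |14|2d|71|14|
→ t3 |14|71|2d|14|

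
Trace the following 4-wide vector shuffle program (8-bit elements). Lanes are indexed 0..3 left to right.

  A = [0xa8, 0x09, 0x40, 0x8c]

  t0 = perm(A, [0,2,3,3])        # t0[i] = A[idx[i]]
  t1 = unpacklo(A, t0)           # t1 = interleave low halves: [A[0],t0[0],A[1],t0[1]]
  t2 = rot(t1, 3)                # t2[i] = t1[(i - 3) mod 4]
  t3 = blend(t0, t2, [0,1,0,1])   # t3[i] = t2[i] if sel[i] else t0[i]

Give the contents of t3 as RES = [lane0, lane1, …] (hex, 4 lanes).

→ t0 |a8|40|8c|8c|
→ t1 |a8|a8|09|40|
→ t2 |a8|09|40|a8|
→ t3 |a8|09|8c|a8|

RES = [0xa8, 0x09, 0x8c, 0xa8]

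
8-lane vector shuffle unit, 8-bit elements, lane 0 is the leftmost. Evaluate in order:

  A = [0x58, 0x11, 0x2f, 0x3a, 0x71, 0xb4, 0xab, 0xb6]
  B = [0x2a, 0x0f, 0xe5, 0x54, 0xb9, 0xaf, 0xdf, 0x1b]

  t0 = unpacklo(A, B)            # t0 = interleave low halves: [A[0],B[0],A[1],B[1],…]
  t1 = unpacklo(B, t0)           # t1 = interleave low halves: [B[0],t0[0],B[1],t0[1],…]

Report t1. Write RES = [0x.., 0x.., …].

  t0: 58 2a 11 0f 2f e5 3a 54
  t1: 2a 58 0f 2a e5 11 54 0f

RES = [ 0x2a  0x58  0x0f  0x2a  0xe5  0x11  0x54  0x0f ]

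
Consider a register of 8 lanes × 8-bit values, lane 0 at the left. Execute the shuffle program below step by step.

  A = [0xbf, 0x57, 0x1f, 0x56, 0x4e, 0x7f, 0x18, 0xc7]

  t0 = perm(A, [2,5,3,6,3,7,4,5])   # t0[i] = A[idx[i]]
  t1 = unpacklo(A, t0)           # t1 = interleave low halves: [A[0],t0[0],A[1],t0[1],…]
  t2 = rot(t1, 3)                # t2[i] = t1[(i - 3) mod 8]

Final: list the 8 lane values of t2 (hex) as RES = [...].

RES = [0x56, 0x56, 0x18, 0xbf, 0x1f, 0x57, 0x7f, 0x1f]

→ t0 |1f|7f|56|18|56|c7|4e|7f|
→ t1 |bf|1f|57|7f|1f|56|56|18|
→ t2 |56|56|18|bf|1f|57|7f|1f|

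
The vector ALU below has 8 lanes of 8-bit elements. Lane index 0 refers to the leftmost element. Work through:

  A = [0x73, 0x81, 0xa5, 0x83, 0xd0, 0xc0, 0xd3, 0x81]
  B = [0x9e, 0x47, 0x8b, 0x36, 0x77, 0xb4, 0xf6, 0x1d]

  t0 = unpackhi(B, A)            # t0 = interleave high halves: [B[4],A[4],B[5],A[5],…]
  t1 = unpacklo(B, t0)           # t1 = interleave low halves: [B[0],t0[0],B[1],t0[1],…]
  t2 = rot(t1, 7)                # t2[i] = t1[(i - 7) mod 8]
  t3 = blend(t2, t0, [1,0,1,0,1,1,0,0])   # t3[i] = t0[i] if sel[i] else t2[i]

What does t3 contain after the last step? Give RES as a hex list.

  t0: 77 d0 b4 c0 f6 d3 1d 81
  t1: 9e 77 47 d0 8b b4 36 c0
  t2: 77 47 d0 8b b4 36 c0 9e
  t3: 77 47 b4 8b f6 d3 c0 9e

RES = [0x77, 0x47, 0xb4, 0x8b, 0xf6, 0xd3, 0xc0, 0x9e]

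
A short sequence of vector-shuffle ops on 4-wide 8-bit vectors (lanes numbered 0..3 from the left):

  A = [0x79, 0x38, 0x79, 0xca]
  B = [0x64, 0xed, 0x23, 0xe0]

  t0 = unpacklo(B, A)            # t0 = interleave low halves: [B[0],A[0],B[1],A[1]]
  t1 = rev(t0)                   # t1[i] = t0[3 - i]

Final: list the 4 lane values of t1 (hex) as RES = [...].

RES = [0x38, 0xed, 0x79, 0x64]

t0 = [0x64, 0x79, 0xed, 0x38]
t1 = [0x38, 0xed, 0x79, 0x64]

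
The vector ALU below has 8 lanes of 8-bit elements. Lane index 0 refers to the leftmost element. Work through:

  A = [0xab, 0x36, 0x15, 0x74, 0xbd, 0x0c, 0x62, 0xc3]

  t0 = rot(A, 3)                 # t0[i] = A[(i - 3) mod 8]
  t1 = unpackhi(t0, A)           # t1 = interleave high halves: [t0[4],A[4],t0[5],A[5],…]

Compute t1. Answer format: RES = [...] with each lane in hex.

  t0: 0c 62 c3 ab 36 15 74 bd
  t1: 36 bd 15 0c 74 62 bd c3

RES = [ 0x36  0xbd  0x15  0x0c  0x74  0x62  0xbd  0xc3 ]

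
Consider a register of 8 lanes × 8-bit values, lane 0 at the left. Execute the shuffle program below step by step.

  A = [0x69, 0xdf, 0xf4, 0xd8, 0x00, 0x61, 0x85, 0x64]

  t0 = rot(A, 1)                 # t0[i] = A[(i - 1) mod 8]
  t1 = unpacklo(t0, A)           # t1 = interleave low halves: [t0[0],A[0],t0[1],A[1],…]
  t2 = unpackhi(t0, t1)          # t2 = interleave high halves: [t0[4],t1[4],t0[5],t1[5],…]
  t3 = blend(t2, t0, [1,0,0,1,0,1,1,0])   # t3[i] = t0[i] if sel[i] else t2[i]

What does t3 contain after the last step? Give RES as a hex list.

  t0: 64 69 df f4 d8 00 61 85
  t1: 64 69 69 df df f4 f4 d8
  t2: d8 df 00 f4 61 f4 85 d8
  t3: 64 df 00 f4 61 00 61 d8

RES = [0x64, 0xdf, 0x00, 0xf4, 0x61, 0x00, 0x61, 0xd8]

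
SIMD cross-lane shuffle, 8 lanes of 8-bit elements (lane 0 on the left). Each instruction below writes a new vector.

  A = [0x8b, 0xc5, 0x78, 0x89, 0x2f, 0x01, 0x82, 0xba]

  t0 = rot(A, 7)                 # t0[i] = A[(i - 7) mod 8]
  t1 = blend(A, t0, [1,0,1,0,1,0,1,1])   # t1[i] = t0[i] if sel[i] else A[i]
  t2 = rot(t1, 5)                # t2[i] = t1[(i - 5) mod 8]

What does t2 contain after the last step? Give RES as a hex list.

→ t0 |c5|78|89|2f|01|82|ba|8b|
→ t1 |c5|c5|89|89|01|01|ba|8b|
→ t2 |89|01|01|ba|8b|c5|c5|89|

RES = [ 0x89  0x01  0x01  0xba  0x8b  0xc5  0xc5  0x89 ]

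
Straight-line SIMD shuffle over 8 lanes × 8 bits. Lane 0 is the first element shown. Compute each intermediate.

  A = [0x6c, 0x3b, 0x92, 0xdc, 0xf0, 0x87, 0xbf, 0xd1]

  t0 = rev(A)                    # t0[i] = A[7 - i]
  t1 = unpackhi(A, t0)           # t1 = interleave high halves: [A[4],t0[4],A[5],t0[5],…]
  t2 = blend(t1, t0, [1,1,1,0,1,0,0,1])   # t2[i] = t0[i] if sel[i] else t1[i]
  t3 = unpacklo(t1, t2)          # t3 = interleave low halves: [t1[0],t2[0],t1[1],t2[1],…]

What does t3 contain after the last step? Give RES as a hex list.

RES = [ 0xf0  0xd1  0xdc  0xbf  0x87  0x87  0x92  0x92 ]

t0 = [0xd1, 0xbf, 0x87, 0xf0, 0xdc, 0x92, 0x3b, 0x6c]
t1 = [0xf0, 0xdc, 0x87, 0x92, 0xbf, 0x3b, 0xd1, 0x6c]
t2 = [0xd1, 0xbf, 0x87, 0x92, 0xdc, 0x3b, 0xd1, 0x6c]
t3 = [0xf0, 0xd1, 0xdc, 0xbf, 0x87, 0x87, 0x92, 0x92]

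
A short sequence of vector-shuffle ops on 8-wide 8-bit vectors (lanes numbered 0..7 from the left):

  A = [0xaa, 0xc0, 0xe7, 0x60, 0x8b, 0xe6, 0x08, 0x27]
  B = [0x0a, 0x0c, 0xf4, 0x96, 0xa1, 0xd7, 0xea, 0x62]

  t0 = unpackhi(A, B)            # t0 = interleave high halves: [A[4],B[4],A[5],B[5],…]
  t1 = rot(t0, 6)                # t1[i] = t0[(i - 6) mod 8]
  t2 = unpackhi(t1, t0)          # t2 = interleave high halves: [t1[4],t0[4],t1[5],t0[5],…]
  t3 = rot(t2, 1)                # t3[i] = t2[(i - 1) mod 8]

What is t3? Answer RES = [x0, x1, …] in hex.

t0 = [0x8b, 0xa1, 0xe6, 0xd7, 0x08, 0xea, 0x27, 0x62]
t1 = [0xe6, 0xd7, 0x08, 0xea, 0x27, 0x62, 0x8b, 0xa1]
t2 = [0x27, 0x08, 0x62, 0xea, 0x8b, 0x27, 0xa1, 0x62]
t3 = [0x62, 0x27, 0x08, 0x62, 0xea, 0x8b, 0x27, 0xa1]

RES = [0x62, 0x27, 0x08, 0x62, 0xea, 0x8b, 0x27, 0xa1]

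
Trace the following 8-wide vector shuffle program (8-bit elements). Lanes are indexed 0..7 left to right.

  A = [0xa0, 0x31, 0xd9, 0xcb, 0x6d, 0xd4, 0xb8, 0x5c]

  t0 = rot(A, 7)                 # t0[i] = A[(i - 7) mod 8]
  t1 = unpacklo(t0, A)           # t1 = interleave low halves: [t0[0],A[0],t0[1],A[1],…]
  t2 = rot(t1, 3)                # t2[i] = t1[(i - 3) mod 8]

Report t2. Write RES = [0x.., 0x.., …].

RES = [0xd9, 0x6d, 0xcb, 0x31, 0xa0, 0xd9, 0x31, 0xcb]

t0 = [0x31, 0xd9, 0xcb, 0x6d, 0xd4, 0xb8, 0x5c, 0xa0]
t1 = [0x31, 0xa0, 0xd9, 0x31, 0xcb, 0xd9, 0x6d, 0xcb]
t2 = [0xd9, 0x6d, 0xcb, 0x31, 0xa0, 0xd9, 0x31, 0xcb]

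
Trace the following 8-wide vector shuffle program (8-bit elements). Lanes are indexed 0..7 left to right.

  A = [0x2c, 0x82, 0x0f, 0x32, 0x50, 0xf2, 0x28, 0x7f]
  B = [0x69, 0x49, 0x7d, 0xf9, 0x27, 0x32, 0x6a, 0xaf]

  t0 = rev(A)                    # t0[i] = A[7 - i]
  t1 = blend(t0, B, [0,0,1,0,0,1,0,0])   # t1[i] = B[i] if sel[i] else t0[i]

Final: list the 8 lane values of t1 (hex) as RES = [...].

t0 = [0x7f, 0x28, 0xf2, 0x50, 0x32, 0x0f, 0x82, 0x2c]
t1 = [0x7f, 0x28, 0x7d, 0x50, 0x32, 0x32, 0x82, 0x2c]

RES = [0x7f, 0x28, 0x7d, 0x50, 0x32, 0x32, 0x82, 0x2c]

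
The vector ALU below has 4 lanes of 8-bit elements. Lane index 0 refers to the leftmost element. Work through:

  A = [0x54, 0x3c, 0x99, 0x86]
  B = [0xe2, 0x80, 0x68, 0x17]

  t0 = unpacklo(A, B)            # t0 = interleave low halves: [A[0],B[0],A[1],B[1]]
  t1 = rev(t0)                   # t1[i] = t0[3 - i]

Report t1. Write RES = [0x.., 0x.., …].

RES = [0x80, 0x3c, 0xe2, 0x54]

→ t0 |54|e2|3c|80|
→ t1 |80|3c|e2|54|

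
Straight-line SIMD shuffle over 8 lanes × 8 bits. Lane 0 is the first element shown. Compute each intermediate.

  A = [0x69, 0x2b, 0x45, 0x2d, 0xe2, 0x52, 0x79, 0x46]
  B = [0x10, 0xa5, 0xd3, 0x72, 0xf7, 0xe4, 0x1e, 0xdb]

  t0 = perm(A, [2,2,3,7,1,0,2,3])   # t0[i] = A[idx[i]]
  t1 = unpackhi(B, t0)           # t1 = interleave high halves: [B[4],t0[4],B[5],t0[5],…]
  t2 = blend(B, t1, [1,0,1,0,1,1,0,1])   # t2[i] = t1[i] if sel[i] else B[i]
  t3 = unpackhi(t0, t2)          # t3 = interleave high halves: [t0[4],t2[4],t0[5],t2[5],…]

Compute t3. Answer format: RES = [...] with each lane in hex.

RES = [0x2b, 0x1e, 0x69, 0x45, 0x45, 0x1e, 0x2d, 0x2d]

→ t0 |45|45|2d|46|2b|69|45|2d|
→ t1 |f7|2b|e4|69|1e|45|db|2d|
→ t2 |f7|a5|e4|72|1e|45|1e|2d|
→ t3 |2b|1e|69|45|45|1e|2d|2d|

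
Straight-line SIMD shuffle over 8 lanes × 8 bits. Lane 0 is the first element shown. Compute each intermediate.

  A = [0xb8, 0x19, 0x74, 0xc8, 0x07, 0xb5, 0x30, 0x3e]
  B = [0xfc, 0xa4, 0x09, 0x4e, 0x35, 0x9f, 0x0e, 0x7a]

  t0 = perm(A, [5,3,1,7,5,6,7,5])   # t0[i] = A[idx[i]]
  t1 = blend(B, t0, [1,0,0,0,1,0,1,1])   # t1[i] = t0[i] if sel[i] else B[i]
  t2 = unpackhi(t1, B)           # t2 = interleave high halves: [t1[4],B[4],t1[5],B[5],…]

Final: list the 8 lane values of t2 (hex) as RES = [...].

  t0: b5 c8 19 3e b5 30 3e b5
  t1: b5 a4 09 4e b5 9f 3e b5
  t2: b5 35 9f 9f 3e 0e b5 7a

RES = [0xb5, 0x35, 0x9f, 0x9f, 0x3e, 0x0e, 0xb5, 0x7a]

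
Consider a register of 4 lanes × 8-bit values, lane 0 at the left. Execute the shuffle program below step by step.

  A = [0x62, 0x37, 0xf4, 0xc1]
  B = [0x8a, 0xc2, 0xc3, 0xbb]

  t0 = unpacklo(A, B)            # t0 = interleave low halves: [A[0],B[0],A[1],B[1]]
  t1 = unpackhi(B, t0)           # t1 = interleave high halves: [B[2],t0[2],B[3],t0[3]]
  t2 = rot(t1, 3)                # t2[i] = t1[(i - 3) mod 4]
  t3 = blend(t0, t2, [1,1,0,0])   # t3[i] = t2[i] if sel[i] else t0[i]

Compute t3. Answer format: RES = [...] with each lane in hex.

RES = [ 0x37  0xbb  0x37  0xc2 ]

t0 = [0x62, 0x8a, 0x37, 0xc2]
t1 = [0xc3, 0x37, 0xbb, 0xc2]
t2 = [0x37, 0xbb, 0xc2, 0xc3]
t3 = [0x37, 0xbb, 0x37, 0xc2]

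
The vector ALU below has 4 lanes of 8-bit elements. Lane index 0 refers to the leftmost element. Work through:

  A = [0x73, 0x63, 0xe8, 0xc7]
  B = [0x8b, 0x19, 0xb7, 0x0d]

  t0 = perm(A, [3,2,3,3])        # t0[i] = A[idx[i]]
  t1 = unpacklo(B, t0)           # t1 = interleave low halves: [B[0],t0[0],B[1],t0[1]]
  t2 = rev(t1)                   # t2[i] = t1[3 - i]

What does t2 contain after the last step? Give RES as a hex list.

  t0: c7 e8 c7 c7
  t1: 8b c7 19 e8
  t2: e8 19 c7 8b

RES = [0xe8, 0x19, 0xc7, 0x8b]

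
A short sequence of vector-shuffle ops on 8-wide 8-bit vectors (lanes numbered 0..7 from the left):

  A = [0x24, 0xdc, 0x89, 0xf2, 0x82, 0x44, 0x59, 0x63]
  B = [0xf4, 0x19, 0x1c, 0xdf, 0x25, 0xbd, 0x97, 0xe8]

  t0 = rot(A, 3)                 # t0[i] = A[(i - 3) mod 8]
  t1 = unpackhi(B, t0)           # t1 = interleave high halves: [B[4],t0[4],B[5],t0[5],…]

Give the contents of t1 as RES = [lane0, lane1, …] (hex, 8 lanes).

t0 = [0x44, 0x59, 0x63, 0x24, 0xdc, 0x89, 0xf2, 0x82]
t1 = [0x25, 0xdc, 0xbd, 0x89, 0x97, 0xf2, 0xe8, 0x82]

RES = [0x25, 0xdc, 0xbd, 0x89, 0x97, 0xf2, 0xe8, 0x82]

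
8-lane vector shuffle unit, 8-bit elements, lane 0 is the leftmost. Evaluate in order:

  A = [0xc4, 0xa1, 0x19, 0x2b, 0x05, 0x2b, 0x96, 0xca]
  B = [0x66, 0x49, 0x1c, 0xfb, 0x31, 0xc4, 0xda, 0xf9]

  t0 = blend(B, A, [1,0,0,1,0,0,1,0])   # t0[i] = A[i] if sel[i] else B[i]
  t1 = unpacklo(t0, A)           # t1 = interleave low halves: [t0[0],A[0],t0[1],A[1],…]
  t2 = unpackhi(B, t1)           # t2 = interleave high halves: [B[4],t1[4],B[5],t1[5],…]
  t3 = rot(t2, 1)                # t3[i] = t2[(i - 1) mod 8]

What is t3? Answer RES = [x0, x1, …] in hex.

RES = [ 0x2b  0x31  0x1c  0xc4  0x19  0xda  0x2b  0xf9 ]

→ t0 |c4|49|1c|2b|31|c4|96|f9|
→ t1 |c4|c4|49|a1|1c|19|2b|2b|
→ t2 |31|1c|c4|19|da|2b|f9|2b|
→ t3 |2b|31|1c|c4|19|da|2b|f9|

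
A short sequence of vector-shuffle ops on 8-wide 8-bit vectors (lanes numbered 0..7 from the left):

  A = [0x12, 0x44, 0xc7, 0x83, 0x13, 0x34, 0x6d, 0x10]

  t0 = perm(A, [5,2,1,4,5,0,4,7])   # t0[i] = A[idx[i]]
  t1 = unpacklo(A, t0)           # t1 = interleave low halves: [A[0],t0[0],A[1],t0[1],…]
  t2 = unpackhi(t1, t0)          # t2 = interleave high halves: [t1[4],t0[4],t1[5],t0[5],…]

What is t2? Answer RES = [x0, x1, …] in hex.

RES = [0xc7, 0x34, 0x44, 0x12, 0x83, 0x13, 0x13, 0x10]

→ t0 |34|c7|44|13|34|12|13|10|
→ t1 |12|34|44|c7|c7|44|83|13|
→ t2 |c7|34|44|12|83|13|13|10|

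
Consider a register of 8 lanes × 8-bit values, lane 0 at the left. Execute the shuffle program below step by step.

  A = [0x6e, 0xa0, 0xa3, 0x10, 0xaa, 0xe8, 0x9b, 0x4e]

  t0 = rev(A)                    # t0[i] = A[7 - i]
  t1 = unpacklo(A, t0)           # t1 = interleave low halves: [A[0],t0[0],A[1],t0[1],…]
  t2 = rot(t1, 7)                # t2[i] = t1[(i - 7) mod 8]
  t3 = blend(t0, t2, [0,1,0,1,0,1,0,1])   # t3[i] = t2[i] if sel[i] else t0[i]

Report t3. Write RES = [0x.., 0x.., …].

t0 = [0x4e, 0x9b, 0xe8, 0xaa, 0x10, 0xa3, 0xa0, 0x6e]
t1 = [0x6e, 0x4e, 0xa0, 0x9b, 0xa3, 0xe8, 0x10, 0xaa]
t2 = [0x4e, 0xa0, 0x9b, 0xa3, 0xe8, 0x10, 0xaa, 0x6e]
t3 = [0x4e, 0xa0, 0xe8, 0xa3, 0x10, 0x10, 0xa0, 0x6e]

RES = [ 0x4e  0xa0  0xe8  0xa3  0x10  0x10  0xa0  0x6e ]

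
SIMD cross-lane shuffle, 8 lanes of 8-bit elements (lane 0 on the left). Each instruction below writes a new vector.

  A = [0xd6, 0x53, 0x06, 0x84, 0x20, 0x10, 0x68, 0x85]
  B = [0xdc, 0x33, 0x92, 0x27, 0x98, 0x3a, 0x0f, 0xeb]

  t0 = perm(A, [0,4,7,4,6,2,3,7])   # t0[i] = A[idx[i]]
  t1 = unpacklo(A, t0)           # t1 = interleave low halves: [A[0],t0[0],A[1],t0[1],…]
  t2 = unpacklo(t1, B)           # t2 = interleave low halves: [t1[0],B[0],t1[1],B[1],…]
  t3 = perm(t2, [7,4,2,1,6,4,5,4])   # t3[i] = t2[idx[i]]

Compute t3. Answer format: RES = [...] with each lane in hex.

RES = [0x27, 0x53, 0xd6, 0xdc, 0x20, 0x53, 0x92, 0x53]

t0 = [0xd6, 0x20, 0x85, 0x20, 0x68, 0x06, 0x84, 0x85]
t1 = [0xd6, 0xd6, 0x53, 0x20, 0x06, 0x85, 0x84, 0x20]
t2 = [0xd6, 0xdc, 0xd6, 0x33, 0x53, 0x92, 0x20, 0x27]
t3 = [0x27, 0x53, 0xd6, 0xdc, 0x20, 0x53, 0x92, 0x53]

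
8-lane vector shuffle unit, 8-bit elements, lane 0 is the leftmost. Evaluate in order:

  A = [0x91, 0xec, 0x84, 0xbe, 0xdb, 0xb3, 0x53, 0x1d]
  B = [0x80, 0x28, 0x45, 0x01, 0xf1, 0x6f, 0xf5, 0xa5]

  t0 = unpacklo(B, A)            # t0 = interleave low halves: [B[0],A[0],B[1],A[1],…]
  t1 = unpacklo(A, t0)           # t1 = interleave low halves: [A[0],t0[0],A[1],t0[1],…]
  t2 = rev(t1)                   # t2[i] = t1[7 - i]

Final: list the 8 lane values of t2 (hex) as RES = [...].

RES = [0xec, 0xbe, 0x28, 0x84, 0x91, 0xec, 0x80, 0x91]

t0 = [0x80, 0x91, 0x28, 0xec, 0x45, 0x84, 0x01, 0xbe]
t1 = [0x91, 0x80, 0xec, 0x91, 0x84, 0x28, 0xbe, 0xec]
t2 = [0xec, 0xbe, 0x28, 0x84, 0x91, 0xec, 0x80, 0x91]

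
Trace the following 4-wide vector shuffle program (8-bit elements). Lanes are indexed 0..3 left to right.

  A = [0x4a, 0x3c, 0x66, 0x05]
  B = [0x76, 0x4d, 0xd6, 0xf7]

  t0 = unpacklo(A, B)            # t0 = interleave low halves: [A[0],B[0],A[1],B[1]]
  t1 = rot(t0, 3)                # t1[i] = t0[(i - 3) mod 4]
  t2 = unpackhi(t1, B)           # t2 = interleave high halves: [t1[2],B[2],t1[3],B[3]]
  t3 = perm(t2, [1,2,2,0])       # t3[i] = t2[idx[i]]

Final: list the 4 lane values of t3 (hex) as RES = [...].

RES = [ 0xd6  0x4a  0x4a  0x4d ]

t0 = [0x4a, 0x76, 0x3c, 0x4d]
t1 = [0x76, 0x3c, 0x4d, 0x4a]
t2 = [0x4d, 0xd6, 0x4a, 0xf7]
t3 = [0xd6, 0x4a, 0x4a, 0x4d]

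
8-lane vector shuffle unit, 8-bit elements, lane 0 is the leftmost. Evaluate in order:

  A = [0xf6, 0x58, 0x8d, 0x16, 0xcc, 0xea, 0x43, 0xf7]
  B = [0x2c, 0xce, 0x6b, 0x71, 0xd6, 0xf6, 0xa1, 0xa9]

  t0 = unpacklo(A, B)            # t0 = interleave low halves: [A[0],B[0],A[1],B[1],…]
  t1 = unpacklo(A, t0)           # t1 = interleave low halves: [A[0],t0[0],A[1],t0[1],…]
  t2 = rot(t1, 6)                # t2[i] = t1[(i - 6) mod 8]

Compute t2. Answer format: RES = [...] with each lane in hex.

RES = [ 0x58  0x2c  0x8d  0x58  0x16  0xce  0xf6  0xf6 ]

  t0: f6 2c 58 ce 8d 6b 16 71
  t1: f6 f6 58 2c 8d 58 16 ce
  t2: 58 2c 8d 58 16 ce f6 f6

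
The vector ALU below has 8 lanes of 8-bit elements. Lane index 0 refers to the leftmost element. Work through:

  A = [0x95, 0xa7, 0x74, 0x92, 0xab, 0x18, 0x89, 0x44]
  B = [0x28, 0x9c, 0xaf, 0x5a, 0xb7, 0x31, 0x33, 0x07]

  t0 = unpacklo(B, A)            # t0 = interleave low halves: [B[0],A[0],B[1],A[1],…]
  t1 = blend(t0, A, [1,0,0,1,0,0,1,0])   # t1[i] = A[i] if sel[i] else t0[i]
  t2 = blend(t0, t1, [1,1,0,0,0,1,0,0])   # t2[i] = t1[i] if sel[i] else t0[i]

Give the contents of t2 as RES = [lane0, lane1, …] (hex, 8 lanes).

→ t0 |28|95|9c|a7|af|74|5a|92|
→ t1 |95|95|9c|92|af|74|89|92|
→ t2 |95|95|9c|a7|af|74|5a|92|

RES = [0x95, 0x95, 0x9c, 0xa7, 0xaf, 0x74, 0x5a, 0x92]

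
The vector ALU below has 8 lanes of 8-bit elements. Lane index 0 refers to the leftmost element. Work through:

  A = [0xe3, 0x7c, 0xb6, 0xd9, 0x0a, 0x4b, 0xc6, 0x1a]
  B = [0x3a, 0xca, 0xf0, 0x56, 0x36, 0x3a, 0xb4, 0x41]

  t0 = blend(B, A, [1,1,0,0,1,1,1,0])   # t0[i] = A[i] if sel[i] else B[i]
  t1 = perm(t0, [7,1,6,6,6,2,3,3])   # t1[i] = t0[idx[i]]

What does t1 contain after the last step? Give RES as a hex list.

RES = [ 0x41  0x7c  0xc6  0xc6  0xc6  0xf0  0x56  0x56 ]

  t0: e3 7c f0 56 0a 4b c6 41
  t1: 41 7c c6 c6 c6 f0 56 56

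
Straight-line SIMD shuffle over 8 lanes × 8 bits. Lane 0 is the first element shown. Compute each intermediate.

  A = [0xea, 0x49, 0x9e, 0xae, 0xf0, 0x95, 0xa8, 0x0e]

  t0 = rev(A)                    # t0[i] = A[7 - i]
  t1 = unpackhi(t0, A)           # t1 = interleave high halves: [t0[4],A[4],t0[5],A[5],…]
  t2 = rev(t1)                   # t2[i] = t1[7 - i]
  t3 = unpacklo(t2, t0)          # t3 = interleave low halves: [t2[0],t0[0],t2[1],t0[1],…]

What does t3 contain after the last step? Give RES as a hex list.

RES = [ 0x0e  0x0e  0xea  0xa8  0xa8  0x95  0x49  0xf0 ]

  t0: 0e a8 95 f0 ae 9e 49 ea
  t1: ae f0 9e 95 49 a8 ea 0e
  t2: 0e ea a8 49 95 9e f0 ae
  t3: 0e 0e ea a8 a8 95 49 f0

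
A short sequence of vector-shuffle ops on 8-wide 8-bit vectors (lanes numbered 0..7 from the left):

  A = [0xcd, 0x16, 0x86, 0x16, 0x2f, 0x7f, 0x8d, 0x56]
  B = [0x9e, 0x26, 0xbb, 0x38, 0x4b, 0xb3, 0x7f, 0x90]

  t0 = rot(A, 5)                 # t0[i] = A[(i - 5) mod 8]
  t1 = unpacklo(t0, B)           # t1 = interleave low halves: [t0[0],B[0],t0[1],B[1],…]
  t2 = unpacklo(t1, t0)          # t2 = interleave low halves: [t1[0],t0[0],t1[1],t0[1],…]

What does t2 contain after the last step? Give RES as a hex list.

RES = [0x16, 0x16, 0x9e, 0x2f, 0x2f, 0x7f, 0x26, 0x8d]

t0 = [0x16, 0x2f, 0x7f, 0x8d, 0x56, 0xcd, 0x16, 0x86]
t1 = [0x16, 0x9e, 0x2f, 0x26, 0x7f, 0xbb, 0x8d, 0x38]
t2 = [0x16, 0x16, 0x9e, 0x2f, 0x2f, 0x7f, 0x26, 0x8d]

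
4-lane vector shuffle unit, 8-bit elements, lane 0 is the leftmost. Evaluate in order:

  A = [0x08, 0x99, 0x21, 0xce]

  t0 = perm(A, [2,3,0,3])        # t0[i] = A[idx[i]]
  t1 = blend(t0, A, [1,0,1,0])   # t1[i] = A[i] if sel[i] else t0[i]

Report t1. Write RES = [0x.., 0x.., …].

→ t0 |21|ce|08|ce|
→ t1 |08|ce|21|ce|

RES = [ 0x08  0xce  0x21  0xce ]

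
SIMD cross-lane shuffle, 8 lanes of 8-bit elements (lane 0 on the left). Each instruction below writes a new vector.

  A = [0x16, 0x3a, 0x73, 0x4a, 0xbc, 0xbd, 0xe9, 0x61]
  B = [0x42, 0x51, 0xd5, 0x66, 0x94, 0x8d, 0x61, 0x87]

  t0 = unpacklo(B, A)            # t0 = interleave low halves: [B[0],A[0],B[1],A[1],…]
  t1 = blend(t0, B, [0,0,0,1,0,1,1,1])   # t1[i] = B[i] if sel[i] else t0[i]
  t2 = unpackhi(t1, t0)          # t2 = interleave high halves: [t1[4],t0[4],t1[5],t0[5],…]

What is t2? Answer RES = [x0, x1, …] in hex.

RES = [0xd5, 0xd5, 0x8d, 0x73, 0x61, 0x66, 0x87, 0x4a]

t0 = [0x42, 0x16, 0x51, 0x3a, 0xd5, 0x73, 0x66, 0x4a]
t1 = [0x42, 0x16, 0x51, 0x66, 0xd5, 0x8d, 0x61, 0x87]
t2 = [0xd5, 0xd5, 0x8d, 0x73, 0x61, 0x66, 0x87, 0x4a]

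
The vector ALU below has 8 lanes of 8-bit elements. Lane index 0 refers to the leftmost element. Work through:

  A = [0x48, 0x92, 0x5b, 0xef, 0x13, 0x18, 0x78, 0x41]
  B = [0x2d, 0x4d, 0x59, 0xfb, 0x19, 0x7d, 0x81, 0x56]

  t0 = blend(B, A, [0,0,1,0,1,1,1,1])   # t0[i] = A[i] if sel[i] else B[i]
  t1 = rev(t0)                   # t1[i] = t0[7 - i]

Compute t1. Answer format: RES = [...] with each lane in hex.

→ t0 |2d|4d|5b|fb|13|18|78|41|
→ t1 |41|78|18|13|fb|5b|4d|2d|

RES = [0x41, 0x78, 0x18, 0x13, 0xfb, 0x5b, 0x4d, 0x2d]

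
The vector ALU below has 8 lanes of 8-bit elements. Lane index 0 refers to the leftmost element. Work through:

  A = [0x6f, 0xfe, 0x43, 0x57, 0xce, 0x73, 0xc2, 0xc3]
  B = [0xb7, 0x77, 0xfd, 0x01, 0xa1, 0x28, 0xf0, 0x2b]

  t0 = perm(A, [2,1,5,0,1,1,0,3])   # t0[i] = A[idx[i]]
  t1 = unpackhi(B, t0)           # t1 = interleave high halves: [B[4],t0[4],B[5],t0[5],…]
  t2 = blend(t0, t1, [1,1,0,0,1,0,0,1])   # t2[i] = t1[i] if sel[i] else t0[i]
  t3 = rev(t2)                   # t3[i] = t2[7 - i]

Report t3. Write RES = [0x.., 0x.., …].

RES = [ 0x57  0x6f  0xfe  0xf0  0x6f  0x73  0xfe  0xa1 ]

  t0: 43 fe 73 6f fe fe 6f 57
  t1: a1 fe 28 fe f0 6f 2b 57
  t2: a1 fe 73 6f f0 fe 6f 57
  t3: 57 6f fe f0 6f 73 fe a1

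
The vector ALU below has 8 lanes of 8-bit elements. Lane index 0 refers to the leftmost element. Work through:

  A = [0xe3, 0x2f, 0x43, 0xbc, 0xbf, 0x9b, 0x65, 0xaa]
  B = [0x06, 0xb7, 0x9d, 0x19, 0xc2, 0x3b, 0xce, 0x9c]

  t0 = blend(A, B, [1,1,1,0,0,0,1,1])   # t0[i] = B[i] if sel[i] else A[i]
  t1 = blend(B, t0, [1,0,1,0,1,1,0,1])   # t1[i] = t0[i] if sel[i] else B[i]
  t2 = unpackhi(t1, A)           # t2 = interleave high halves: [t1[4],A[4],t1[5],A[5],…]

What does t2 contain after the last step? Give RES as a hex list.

→ t0 |06|b7|9d|bc|bf|9b|ce|9c|
→ t1 |06|b7|9d|19|bf|9b|ce|9c|
→ t2 |bf|bf|9b|9b|ce|65|9c|aa|

RES = [ 0xbf  0xbf  0x9b  0x9b  0xce  0x65  0x9c  0xaa ]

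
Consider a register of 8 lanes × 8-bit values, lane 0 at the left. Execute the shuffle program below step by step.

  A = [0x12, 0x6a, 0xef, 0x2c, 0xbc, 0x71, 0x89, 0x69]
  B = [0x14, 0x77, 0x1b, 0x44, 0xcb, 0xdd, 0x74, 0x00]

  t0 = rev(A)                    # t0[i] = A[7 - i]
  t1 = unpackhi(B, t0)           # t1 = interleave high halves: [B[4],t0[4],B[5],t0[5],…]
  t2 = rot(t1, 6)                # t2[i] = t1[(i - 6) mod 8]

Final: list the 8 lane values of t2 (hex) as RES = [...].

RES = [ 0xdd  0xef  0x74  0x6a  0x00  0x12  0xcb  0x2c ]

  t0: 69 89 71 bc 2c ef 6a 12
  t1: cb 2c dd ef 74 6a 00 12
  t2: dd ef 74 6a 00 12 cb 2c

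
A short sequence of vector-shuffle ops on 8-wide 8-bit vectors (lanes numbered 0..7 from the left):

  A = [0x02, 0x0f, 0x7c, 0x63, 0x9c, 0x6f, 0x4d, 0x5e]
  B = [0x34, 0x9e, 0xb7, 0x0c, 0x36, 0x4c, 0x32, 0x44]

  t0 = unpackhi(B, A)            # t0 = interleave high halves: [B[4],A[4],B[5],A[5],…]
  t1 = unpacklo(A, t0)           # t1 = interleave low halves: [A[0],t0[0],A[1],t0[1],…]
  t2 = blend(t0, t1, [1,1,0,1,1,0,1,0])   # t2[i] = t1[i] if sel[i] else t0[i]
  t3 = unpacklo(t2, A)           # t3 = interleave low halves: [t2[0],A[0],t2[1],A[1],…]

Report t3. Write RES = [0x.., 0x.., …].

RES = [ 0x02  0x02  0x36  0x0f  0x4c  0x7c  0x9c  0x63 ]

t0 = [0x36, 0x9c, 0x4c, 0x6f, 0x32, 0x4d, 0x44, 0x5e]
t1 = [0x02, 0x36, 0x0f, 0x9c, 0x7c, 0x4c, 0x63, 0x6f]
t2 = [0x02, 0x36, 0x4c, 0x9c, 0x7c, 0x4d, 0x63, 0x5e]
t3 = [0x02, 0x02, 0x36, 0x0f, 0x4c, 0x7c, 0x9c, 0x63]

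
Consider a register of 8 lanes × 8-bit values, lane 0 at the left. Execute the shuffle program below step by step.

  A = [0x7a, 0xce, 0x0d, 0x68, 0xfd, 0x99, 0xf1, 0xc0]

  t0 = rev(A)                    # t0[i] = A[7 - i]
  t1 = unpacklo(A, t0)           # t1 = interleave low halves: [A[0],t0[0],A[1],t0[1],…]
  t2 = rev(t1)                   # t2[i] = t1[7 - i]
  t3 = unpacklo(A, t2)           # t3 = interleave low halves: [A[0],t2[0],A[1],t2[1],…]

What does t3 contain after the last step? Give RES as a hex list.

RES = [ 0x7a  0xfd  0xce  0x68  0x0d  0x99  0x68  0x0d ]

→ t0 |c0|f1|99|fd|68|0d|ce|7a|
→ t1 |7a|c0|ce|f1|0d|99|68|fd|
→ t2 |fd|68|99|0d|f1|ce|c0|7a|
→ t3 |7a|fd|ce|68|0d|99|68|0d|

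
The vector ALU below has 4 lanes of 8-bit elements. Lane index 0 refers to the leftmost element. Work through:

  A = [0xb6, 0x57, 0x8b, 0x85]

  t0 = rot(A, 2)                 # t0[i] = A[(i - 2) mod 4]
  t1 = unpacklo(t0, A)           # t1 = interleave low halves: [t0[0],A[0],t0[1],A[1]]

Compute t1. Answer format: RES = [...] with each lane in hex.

RES = [ 0x8b  0xb6  0x85  0x57 ]

t0 = [0x8b, 0x85, 0xb6, 0x57]
t1 = [0x8b, 0xb6, 0x85, 0x57]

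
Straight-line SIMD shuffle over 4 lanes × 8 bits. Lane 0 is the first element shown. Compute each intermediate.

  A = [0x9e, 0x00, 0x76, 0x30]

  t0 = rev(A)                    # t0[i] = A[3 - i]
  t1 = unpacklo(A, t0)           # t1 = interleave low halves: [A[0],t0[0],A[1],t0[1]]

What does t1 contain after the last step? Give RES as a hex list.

RES = [0x9e, 0x30, 0x00, 0x76]

→ t0 |30|76|00|9e|
→ t1 |9e|30|00|76|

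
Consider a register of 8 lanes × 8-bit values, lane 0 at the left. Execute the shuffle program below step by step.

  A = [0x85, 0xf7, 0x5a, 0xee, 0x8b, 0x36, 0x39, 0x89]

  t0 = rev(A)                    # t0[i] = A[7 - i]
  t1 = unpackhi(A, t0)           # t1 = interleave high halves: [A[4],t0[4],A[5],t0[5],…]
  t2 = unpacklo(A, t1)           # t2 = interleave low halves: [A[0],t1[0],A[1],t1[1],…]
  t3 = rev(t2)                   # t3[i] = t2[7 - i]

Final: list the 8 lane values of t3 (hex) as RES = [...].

RES = [ 0x5a  0xee  0x36  0x5a  0xee  0xf7  0x8b  0x85 ]

t0 = [0x89, 0x39, 0x36, 0x8b, 0xee, 0x5a, 0xf7, 0x85]
t1 = [0x8b, 0xee, 0x36, 0x5a, 0x39, 0xf7, 0x89, 0x85]
t2 = [0x85, 0x8b, 0xf7, 0xee, 0x5a, 0x36, 0xee, 0x5a]
t3 = [0x5a, 0xee, 0x36, 0x5a, 0xee, 0xf7, 0x8b, 0x85]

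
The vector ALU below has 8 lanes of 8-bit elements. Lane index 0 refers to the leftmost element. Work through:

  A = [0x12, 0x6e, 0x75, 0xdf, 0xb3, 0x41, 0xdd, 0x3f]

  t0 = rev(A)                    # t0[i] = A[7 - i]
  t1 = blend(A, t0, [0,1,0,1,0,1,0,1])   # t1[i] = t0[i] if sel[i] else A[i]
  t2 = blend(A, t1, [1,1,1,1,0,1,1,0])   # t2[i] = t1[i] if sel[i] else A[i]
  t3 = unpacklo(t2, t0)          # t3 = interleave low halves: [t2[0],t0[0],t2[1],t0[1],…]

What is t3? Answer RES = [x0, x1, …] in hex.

t0 = [0x3f, 0xdd, 0x41, 0xb3, 0xdf, 0x75, 0x6e, 0x12]
t1 = [0x12, 0xdd, 0x75, 0xb3, 0xb3, 0x75, 0xdd, 0x12]
t2 = [0x12, 0xdd, 0x75, 0xb3, 0xb3, 0x75, 0xdd, 0x3f]
t3 = [0x12, 0x3f, 0xdd, 0xdd, 0x75, 0x41, 0xb3, 0xb3]

RES = [0x12, 0x3f, 0xdd, 0xdd, 0x75, 0x41, 0xb3, 0xb3]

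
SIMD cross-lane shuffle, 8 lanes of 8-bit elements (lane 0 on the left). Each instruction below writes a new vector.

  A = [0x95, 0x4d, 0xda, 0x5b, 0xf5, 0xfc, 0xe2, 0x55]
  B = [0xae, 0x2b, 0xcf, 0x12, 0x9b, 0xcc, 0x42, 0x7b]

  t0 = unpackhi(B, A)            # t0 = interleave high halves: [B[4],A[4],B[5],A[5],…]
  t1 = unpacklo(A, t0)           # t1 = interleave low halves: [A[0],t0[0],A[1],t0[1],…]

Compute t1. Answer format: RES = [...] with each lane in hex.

→ t0 |9b|f5|cc|fc|42|e2|7b|55|
→ t1 |95|9b|4d|f5|da|cc|5b|fc|

RES = [0x95, 0x9b, 0x4d, 0xf5, 0xda, 0xcc, 0x5b, 0xfc]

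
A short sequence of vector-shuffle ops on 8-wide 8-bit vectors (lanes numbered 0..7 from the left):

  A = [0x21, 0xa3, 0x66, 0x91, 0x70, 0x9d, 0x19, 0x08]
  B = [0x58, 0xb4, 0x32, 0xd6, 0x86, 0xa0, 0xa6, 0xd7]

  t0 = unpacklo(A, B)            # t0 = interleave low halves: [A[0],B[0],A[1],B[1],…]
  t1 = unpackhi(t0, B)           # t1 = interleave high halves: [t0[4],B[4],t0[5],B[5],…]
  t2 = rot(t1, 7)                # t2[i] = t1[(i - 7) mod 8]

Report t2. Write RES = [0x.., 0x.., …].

  t0: 21 58 a3 b4 66 32 91 d6
  t1: 66 86 32 a0 91 a6 d6 d7
  t2: 86 32 a0 91 a6 d6 d7 66

RES = [ 0x86  0x32  0xa0  0x91  0xa6  0xd6  0xd7  0x66 ]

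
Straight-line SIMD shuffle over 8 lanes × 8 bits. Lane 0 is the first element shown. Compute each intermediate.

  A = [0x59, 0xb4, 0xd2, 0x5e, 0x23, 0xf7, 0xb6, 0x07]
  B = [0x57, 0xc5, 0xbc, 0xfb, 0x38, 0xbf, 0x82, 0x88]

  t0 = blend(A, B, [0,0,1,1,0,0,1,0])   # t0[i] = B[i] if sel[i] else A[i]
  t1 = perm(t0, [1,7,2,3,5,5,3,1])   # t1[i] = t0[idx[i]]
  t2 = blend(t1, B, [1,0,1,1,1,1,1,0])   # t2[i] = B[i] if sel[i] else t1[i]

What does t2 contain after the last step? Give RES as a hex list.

RES = [0x57, 0x07, 0xbc, 0xfb, 0x38, 0xbf, 0x82, 0xb4]

t0 = [0x59, 0xb4, 0xbc, 0xfb, 0x23, 0xf7, 0x82, 0x07]
t1 = [0xb4, 0x07, 0xbc, 0xfb, 0xf7, 0xf7, 0xfb, 0xb4]
t2 = [0x57, 0x07, 0xbc, 0xfb, 0x38, 0xbf, 0x82, 0xb4]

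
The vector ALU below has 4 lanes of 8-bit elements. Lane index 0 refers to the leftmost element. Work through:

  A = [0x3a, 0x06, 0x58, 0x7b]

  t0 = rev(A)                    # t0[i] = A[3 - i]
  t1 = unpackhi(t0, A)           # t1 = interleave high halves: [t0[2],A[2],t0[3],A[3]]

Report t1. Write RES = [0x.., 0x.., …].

t0 = [0x7b, 0x58, 0x06, 0x3a]
t1 = [0x06, 0x58, 0x3a, 0x7b]

RES = [0x06, 0x58, 0x3a, 0x7b]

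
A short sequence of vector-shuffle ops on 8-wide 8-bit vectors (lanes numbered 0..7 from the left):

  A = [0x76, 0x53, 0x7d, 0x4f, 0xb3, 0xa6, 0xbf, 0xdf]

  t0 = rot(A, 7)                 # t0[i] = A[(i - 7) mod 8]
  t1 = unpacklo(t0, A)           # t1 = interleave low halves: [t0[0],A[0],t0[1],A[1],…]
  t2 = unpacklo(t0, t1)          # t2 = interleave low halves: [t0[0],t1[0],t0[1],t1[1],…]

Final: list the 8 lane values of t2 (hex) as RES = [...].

t0 = [0x53, 0x7d, 0x4f, 0xb3, 0xa6, 0xbf, 0xdf, 0x76]
t1 = [0x53, 0x76, 0x7d, 0x53, 0x4f, 0x7d, 0xb3, 0x4f]
t2 = [0x53, 0x53, 0x7d, 0x76, 0x4f, 0x7d, 0xb3, 0x53]

RES = [0x53, 0x53, 0x7d, 0x76, 0x4f, 0x7d, 0xb3, 0x53]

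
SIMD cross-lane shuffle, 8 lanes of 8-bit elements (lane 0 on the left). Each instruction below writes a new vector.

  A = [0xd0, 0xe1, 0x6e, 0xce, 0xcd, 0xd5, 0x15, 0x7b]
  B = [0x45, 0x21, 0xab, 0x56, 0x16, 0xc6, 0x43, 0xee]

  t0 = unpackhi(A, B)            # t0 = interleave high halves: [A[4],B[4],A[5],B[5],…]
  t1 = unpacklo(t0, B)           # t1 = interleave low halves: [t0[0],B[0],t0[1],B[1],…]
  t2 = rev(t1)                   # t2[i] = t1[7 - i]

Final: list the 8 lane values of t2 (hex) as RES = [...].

  t0: cd 16 d5 c6 15 43 7b ee
  t1: cd 45 16 21 d5 ab c6 56
  t2: 56 c6 ab d5 21 16 45 cd

RES = [0x56, 0xc6, 0xab, 0xd5, 0x21, 0x16, 0x45, 0xcd]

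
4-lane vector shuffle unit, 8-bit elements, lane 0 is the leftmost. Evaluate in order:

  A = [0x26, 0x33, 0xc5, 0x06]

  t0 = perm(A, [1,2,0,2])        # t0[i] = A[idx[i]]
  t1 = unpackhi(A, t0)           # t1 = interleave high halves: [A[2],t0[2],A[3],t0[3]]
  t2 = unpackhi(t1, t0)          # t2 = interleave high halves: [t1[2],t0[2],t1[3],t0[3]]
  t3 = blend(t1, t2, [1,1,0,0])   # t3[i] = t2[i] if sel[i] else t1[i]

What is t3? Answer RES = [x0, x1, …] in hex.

  t0: 33 c5 26 c5
  t1: c5 26 06 c5
  t2: 06 26 c5 c5
  t3: 06 26 06 c5

RES = [ 0x06  0x26  0x06  0xc5 ]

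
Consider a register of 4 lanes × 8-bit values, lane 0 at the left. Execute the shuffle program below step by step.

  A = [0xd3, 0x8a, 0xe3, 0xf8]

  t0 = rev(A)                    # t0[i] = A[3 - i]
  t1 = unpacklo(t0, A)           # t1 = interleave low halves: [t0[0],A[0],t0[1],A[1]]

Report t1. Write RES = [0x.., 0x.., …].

RES = [ 0xf8  0xd3  0xe3  0x8a ]

  t0: f8 e3 8a d3
  t1: f8 d3 e3 8a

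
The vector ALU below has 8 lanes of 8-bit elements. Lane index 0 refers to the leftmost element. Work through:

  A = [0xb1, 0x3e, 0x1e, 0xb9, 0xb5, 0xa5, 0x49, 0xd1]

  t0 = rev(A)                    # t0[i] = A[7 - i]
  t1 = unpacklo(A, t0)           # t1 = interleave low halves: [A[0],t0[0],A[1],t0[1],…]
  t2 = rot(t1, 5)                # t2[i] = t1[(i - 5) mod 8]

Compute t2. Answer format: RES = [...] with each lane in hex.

RES = [0x49, 0x1e, 0xa5, 0xb9, 0xb5, 0xb1, 0xd1, 0x3e]

  t0: d1 49 a5 b5 b9 1e 3e b1
  t1: b1 d1 3e 49 1e a5 b9 b5
  t2: 49 1e a5 b9 b5 b1 d1 3e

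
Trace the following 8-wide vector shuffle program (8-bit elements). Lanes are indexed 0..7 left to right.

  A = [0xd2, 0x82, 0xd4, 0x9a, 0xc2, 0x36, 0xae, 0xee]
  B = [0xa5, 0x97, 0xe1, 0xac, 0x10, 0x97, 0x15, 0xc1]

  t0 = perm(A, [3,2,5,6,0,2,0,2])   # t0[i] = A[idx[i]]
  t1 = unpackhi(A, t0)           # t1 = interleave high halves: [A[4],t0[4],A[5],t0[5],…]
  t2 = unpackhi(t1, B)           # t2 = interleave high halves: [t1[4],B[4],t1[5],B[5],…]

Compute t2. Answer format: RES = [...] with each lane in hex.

→ t0 |9a|d4|36|ae|d2|d4|d2|d4|
→ t1 |c2|d2|36|d4|ae|d2|ee|d4|
→ t2 |ae|10|d2|97|ee|15|d4|c1|

RES = [0xae, 0x10, 0xd2, 0x97, 0xee, 0x15, 0xd4, 0xc1]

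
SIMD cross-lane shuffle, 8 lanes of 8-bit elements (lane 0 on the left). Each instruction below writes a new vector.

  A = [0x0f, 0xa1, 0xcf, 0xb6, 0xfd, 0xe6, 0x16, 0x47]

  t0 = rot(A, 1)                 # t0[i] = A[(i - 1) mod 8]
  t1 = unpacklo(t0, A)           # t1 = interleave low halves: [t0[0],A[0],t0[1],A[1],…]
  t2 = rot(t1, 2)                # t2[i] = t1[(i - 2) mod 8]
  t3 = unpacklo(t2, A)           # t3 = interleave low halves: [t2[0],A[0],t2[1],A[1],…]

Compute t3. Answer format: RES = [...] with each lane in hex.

→ t0 |47|0f|a1|cf|b6|fd|e6|16|
→ t1 |47|0f|0f|a1|a1|cf|cf|b6|
→ t2 |cf|b6|47|0f|0f|a1|a1|cf|
→ t3 |cf|0f|b6|a1|47|cf|0f|b6|

RES = [ 0xcf  0x0f  0xb6  0xa1  0x47  0xcf  0x0f  0xb6 ]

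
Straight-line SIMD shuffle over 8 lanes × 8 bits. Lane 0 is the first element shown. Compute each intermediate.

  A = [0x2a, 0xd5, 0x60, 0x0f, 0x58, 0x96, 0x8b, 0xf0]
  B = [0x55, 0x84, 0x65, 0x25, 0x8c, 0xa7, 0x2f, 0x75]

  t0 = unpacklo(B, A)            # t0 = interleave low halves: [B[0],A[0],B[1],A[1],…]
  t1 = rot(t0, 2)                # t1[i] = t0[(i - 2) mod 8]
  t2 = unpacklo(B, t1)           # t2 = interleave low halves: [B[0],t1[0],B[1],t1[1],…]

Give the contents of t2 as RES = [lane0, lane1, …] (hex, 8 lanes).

t0 = [0x55, 0x2a, 0x84, 0xd5, 0x65, 0x60, 0x25, 0x0f]
t1 = [0x25, 0x0f, 0x55, 0x2a, 0x84, 0xd5, 0x65, 0x60]
t2 = [0x55, 0x25, 0x84, 0x0f, 0x65, 0x55, 0x25, 0x2a]

RES = [0x55, 0x25, 0x84, 0x0f, 0x65, 0x55, 0x25, 0x2a]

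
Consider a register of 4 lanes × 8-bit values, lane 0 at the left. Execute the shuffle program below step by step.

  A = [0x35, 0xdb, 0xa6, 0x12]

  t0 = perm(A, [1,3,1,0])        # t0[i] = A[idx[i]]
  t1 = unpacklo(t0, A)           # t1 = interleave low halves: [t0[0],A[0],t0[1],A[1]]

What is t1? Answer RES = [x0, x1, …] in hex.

RES = [0xdb, 0x35, 0x12, 0xdb]

→ t0 |db|12|db|35|
→ t1 |db|35|12|db|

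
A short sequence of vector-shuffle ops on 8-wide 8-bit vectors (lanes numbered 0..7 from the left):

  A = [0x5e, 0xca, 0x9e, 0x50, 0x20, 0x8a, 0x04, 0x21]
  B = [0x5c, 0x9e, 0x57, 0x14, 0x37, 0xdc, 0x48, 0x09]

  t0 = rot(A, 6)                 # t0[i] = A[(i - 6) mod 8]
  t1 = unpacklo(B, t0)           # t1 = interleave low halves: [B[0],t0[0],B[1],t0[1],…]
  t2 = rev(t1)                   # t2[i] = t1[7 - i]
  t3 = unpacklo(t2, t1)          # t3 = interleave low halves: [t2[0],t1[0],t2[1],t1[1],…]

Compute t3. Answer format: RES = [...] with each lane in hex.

RES = [ 0x8a  0x5c  0x14  0x9e  0x20  0x9e  0x57  0x50 ]

  t0: 9e 50 20 8a 04 21 5e ca
  t1: 5c 9e 9e 50 57 20 14 8a
  t2: 8a 14 20 57 50 9e 9e 5c
  t3: 8a 5c 14 9e 20 9e 57 50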